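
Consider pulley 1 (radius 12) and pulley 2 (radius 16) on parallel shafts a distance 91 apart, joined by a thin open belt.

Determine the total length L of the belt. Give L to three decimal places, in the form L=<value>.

L=270.140

open belt: β = asin((r2−r1)/C) = asin(4/91) = 2.5193°
wrap1 = π − 2β = 174.9614°
wrap2 = π + 2β = 185.0386°
tangent length = C·cosβ = 90.9120
L = r1·wrap1 + r2·wrap2 + 2·C·cosβ = 12·3.0537 + 16·3.2295 + 2·90.9120 = 270.1404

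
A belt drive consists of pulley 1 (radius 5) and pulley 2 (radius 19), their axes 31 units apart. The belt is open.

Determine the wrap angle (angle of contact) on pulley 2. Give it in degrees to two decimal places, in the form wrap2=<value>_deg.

wrap2=233.69_deg

open belt: β = asin((r2−r1)/C) = asin(14/31) = 26.8472°
wrap1 = π − 2β = 126.3056°
wrap2 = π + 2β = 233.6944°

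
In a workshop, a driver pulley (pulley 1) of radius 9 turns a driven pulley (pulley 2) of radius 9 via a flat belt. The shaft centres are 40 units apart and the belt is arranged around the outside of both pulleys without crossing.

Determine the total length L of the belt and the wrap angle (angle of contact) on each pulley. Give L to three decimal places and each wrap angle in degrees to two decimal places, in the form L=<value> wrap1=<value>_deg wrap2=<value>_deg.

open belt: β = asin((r2−r1)/C) = asin(0/40) = 0.0000°
wrap1 = π − 2β = 180.0000°
wrap2 = π + 2β = 180.0000°
tangent length = C·cosβ = 40.0000
L = r1·wrap1 + r2·wrap2 + 2·C·cosβ = 9·3.1416 + 9·3.1416 + 2·40.0000 = 136.5487

L=136.549 wrap1=180.00_deg wrap2=180.00_deg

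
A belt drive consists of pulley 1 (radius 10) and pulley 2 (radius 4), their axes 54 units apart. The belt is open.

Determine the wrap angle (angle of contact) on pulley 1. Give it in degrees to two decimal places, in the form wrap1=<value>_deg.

wrap1=192.76_deg

open belt: β = asin((r2−r1)/C) = asin(-6/54) = -6.3794°
wrap1 = π − 2β = 192.7587°
wrap2 = π + 2β = 167.2413°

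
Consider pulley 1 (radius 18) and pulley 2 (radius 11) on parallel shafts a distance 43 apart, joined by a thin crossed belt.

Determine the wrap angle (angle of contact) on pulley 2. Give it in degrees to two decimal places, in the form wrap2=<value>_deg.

crossed belt: β = asin((r1+r2)/C) = asin(29/43) = 42.4090°
wrap1 = wrap2 = π + 2β = 264.8180°

wrap2=264.82_deg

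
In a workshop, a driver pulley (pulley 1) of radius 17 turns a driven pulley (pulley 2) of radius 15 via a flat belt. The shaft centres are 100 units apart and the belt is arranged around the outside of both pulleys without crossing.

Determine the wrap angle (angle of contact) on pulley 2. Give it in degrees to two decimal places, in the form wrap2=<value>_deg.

open belt: β = asin((r2−r1)/C) = asin(-2/100) = -1.1460°
wrap1 = π − 2β = 182.2920°
wrap2 = π + 2β = 177.7080°

wrap2=177.71_deg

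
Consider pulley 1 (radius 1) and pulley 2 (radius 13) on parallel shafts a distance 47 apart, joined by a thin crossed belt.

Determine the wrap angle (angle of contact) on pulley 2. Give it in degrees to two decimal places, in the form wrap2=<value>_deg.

wrap2=214.66_deg

crossed belt: β = asin((r1+r2)/C) = asin(14/47) = 17.3299°
wrap1 = wrap2 = π + 2β = 214.6597°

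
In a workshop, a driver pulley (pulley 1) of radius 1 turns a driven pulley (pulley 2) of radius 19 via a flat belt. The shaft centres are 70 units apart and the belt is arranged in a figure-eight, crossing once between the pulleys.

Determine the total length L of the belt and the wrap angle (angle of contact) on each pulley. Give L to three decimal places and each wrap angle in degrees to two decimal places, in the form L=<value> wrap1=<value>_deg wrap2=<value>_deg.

crossed belt: β = asin((r1+r2)/C) = asin(20/70) = 16.6015°
wrap1 = wrap2 = π + 2β = 213.2031°
tangent length = C·cosβ = 67.0820
L = (r1+r2)·wrap + 2·C·cosβ = 20·3.7211 + 2·67.0820 = 208.5860

L=208.586 wrap1=213.20_deg wrap2=213.20_deg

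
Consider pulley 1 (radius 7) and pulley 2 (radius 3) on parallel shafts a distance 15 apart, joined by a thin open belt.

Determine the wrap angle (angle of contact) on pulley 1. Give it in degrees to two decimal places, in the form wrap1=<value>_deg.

open belt: β = asin((r2−r1)/C) = asin(-4/15) = -15.4660°
wrap1 = π − 2β = 210.9320°
wrap2 = π + 2β = 149.0680°

wrap1=210.93_deg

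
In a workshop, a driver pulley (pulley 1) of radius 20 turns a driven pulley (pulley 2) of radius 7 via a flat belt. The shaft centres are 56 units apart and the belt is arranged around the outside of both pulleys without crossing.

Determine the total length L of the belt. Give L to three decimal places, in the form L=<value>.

L=199.855

open belt: β = asin((r2−r1)/C) = asin(-13/56) = -13.4233°
wrap1 = π − 2β = 206.8465°
wrap2 = π + 2β = 153.1535°
tangent length = C·cosβ = 54.4702
L = r1·wrap1 + r2·wrap2 + 2·C·cosβ = 20·3.6102 + 7·2.6730 + 2·54.4702 = 199.8546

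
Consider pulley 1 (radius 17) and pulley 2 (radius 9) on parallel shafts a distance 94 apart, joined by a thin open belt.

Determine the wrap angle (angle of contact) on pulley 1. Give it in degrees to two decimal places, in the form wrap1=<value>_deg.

wrap1=189.76_deg

open belt: β = asin((r2−r1)/C) = asin(-8/94) = -4.8821°
wrap1 = π − 2β = 189.7643°
wrap2 = π + 2β = 170.2357°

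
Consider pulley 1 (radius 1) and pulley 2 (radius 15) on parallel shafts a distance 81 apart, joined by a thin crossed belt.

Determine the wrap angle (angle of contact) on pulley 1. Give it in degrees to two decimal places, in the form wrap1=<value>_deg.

wrap1=202.79_deg

crossed belt: β = asin((r1+r2)/C) = asin(16/81) = 11.3926°
wrap1 = wrap2 = π + 2β = 202.7852°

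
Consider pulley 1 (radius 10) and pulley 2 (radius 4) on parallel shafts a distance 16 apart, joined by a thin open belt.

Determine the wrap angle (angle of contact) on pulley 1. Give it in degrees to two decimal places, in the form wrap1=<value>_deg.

open belt: β = asin((r2−r1)/C) = asin(-6/16) = -22.0243°
wrap1 = π − 2β = 224.0486°
wrap2 = π + 2β = 135.9514°

wrap1=224.05_deg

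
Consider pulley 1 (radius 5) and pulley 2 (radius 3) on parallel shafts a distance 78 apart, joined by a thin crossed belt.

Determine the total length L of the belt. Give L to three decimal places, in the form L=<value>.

L=181.954

crossed belt: β = asin((r1+r2)/C) = asin(8/78) = 5.8868°
wrap1 = wrap2 = π + 2β = 191.7737°
tangent length = C·cosβ = 77.5887
L = (r1+r2)·wrap + 2·C·cosβ = 8·3.3471 + 2·77.5887 = 181.9540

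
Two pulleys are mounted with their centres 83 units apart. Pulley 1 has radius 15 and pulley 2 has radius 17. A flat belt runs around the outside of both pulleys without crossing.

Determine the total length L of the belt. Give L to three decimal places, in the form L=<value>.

L=266.579

open belt: β = asin((r2−r1)/C) = asin(2/83) = 1.3808°
wrap1 = π − 2β = 177.2385°
wrap2 = π + 2β = 182.7615°
tangent length = C·cosβ = 82.9759
L = r1·wrap1 + r2·wrap2 + 2·C·cosβ = 15·3.0934 + 17·3.1898 + 2·82.9759 = 266.5792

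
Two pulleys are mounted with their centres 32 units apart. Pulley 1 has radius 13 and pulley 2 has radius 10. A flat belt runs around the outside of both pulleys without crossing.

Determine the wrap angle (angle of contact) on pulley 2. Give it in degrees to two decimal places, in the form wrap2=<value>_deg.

wrap2=169.24_deg

open belt: β = asin((r2−r1)/C) = asin(-3/32) = -5.3794°
wrap1 = π − 2β = 190.7588°
wrap2 = π + 2β = 169.2412°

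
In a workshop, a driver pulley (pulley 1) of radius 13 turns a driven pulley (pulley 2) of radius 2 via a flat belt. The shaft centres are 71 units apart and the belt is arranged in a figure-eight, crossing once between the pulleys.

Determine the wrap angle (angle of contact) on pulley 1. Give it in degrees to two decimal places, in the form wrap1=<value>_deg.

wrap1=204.39_deg

crossed belt: β = asin((r1+r2)/C) = asin(15/71) = 12.1966°
wrap1 = wrap2 = π + 2β = 204.3933°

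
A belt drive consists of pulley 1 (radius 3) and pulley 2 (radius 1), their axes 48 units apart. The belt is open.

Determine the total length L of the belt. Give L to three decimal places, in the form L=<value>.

L=108.650

open belt: β = asin((r2−r1)/C) = asin(-2/48) = -2.3880°
wrap1 = π − 2β = 184.7760°
wrap2 = π + 2β = 175.2240°
tangent length = C·cosβ = 47.9583
L = r1·wrap1 + r2·wrap2 + 2·C·cosβ = 3·3.2250 + 1·3.0582 + 2·47.9583 = 108.6497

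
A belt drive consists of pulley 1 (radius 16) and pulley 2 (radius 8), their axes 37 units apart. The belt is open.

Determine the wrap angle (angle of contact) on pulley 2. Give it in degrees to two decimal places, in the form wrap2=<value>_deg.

open belt: β = asin((r2−r1)/C) = asin(-8/37) = -12.4869°
wrap1 = π − 2β = 204.9738°
wrap2 = π + 2β = 155.0262°

wrap2=155.03_deg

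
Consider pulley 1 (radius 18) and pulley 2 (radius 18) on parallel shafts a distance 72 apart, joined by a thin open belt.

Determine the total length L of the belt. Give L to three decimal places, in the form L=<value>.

L=257.097

open belt: β = asin((r2−r1)/C) = asin(0/72) = 0.0000°
wrap1 = π − 2β = 180.0000°
wrap2 = π + 2β = 180.0000°
tangent length = C·cosβ = 72.0000
L = r1·wrap1 + r2·wrap2 + 2·C·cosβ = 18·3.1416 + 18·3.1416 + 2·72.0000 = 257.0973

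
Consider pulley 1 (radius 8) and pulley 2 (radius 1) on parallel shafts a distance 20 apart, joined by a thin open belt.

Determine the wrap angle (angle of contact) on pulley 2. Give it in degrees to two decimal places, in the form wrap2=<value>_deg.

open belt: β = asin((r2−r1)/C) = asin(-7/20) = -20.4873°
wrap1 = π − 2β = 220.9746°
wrap2 = π + 2β = 139.0254°

wrap2=139.03_deg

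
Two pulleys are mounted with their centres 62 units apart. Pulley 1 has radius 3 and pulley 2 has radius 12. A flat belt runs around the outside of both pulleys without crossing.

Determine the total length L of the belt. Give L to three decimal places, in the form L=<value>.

L=172.433

open belt: β = asin((r2−r1)/C) = asin(9/62) = 8.3466°
wrap1 = π − 2β = 163.3068°
wrap2 = π + 2β = 196.6932°
tangent length = C·cosβ = 61.3433
L = r1·wrap1 + r2·wrap2 + 2·C·cosβ = 3·2.8502 + 12·3.4329 + 2·61.3433 = 172.4327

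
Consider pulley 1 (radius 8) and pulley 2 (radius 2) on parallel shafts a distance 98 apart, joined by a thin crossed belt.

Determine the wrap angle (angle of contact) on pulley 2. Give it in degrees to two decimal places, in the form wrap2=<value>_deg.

crossed belt: β = asin((r1+r2)/C) = asin(10/98) = 5.8567°
wrap1 = wrap2 = π + 2β = 191.7134°

wrap2=191.71_deg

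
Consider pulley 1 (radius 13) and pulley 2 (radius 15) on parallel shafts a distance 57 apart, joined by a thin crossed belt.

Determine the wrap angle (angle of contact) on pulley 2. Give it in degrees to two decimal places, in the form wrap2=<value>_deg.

wrap2=238.84_deg

crossed belt: β = asin((r1+r2)/C) = asin(28/57) = 29.4213°
wrap1 = wrap2 = π + 2β = 238.8427°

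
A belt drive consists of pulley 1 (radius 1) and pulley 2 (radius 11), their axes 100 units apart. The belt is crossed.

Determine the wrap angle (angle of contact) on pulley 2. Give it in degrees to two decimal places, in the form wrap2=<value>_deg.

crossed belt: β = asin((r1+r2)/C) = asin(12/100) = 6.8921°
wrap1 = wrap2 = π + 2β = 193.7842°

wrap2=193.78_deg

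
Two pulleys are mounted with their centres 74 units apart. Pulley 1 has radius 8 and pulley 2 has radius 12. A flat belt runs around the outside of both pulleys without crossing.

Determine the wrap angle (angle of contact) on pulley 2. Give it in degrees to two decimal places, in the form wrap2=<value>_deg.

wrap2=186.20_deg

open belt: β = asin((r2−r1)/C) = asin(4/74) = 3.0986°
wrap1 = π − 2β = 173.8028°
wrap2 = π + 2β = 186.1972°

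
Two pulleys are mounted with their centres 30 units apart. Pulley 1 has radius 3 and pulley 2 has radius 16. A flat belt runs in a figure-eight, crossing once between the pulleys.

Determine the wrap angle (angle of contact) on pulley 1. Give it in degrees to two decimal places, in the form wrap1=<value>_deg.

crossed belt: β = asin((r1+r2)/C) = asin(19/30) = 39.2965°
wrap1 = wrap2 = π + 2β = 258.5930°

wrap1=258.59_deg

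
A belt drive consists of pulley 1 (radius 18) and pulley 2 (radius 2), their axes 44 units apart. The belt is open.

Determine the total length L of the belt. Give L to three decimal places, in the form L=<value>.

L=156.717

open belt: β = asin((r2−r1)/C) = asin(-16/44) = -21.3237°
wrap1 = π − 2β = 222.6474°
wrap2 = π + 2β = 137.3526°
tangent length = C·cosβ = 40.9878
L = r1·wrap1 + r2·wrap2 + 2·C·cosβ = 18·3.8859 + 2·2.3973 + 2·40.9878 = 156.7169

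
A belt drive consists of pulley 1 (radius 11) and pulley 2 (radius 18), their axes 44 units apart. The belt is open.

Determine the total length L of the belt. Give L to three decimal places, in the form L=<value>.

L=180.222

open belt: β = asin((r2−r1)/C) = asin(7/44) = 9.1541°
wrap1 = π − 2β = 161.6917°
wrap2 = π + 2β = 198.3083°
tangent length = C·cosβ = 43.4396
L = r1·wrap1 + r2·wrap2 + 2·C·cosβ = 11·2.8221 + 18·3.4611 + 2·43.4396 = 180.2222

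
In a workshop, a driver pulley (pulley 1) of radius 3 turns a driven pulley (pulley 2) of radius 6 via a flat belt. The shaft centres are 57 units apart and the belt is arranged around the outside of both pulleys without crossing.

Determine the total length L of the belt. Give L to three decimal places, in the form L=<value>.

open belt: β = asin((r2−r1)/C) = asin(3/57) = 3.0170°
wrap1 = π − 2β = 173.9661°
wrap2 = π + 2β = 186.0339°
tangent length = C·cosβ = 56.9210
L = r1·wrap1 + r2·wrap2 + 2·C·cosβ = 3·3.0363 + 6·3.2469 + 2·56.9210 = 142.4323

L=142.432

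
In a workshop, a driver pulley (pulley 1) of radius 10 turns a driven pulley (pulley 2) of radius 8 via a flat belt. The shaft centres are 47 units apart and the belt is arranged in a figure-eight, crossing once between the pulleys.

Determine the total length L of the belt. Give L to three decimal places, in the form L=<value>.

L=157.531

crossed belt: β = asin((r1+r2)/C) = asin(18/47) = 22.5183°
wrap1 = wrap2 = π + 2β = 225.0366°
tangent length = C·cosβ = 43.4166
L = (r1+r2)·wrap + 2·C·cosβ = 18·3.9276 + 2·43.4166 = 157.5305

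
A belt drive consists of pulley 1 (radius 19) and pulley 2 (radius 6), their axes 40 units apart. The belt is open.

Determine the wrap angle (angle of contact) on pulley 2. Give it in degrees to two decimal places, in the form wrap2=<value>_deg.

open belt: β = asin((r2−r1)/C) = asin(-13/40) = -18.9656°
wrap1 = π − 2β = 217.9311°
wrap2 = π + 2β = 142.0689°

wrap2=142.07_deg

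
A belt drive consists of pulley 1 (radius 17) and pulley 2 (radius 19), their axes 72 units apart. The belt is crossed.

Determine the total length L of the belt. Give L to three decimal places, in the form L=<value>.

L=275.504

crossed belt: β = asin((r1+r2)/C) = asin(36/72) = 30.0000°
wrap1 = wrap2 = π + 2β = 240.0000°
tangent length = C·cosβ = 62.3538
L = (r1+r2)·wrap + 2·C·cosβ = 36·4.1888 + 2·62.3538 = 275.5041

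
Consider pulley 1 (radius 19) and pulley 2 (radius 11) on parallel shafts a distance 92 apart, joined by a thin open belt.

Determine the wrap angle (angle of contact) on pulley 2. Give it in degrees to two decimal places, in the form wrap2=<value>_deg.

open belt: β = asin((r2−r1)/C) = asin(-8/92) = -4.9885°
wrap1 = π − 2β = 189.9771°
wrap2 = π + 2β = 170.0229°

wrap2=170.02_deg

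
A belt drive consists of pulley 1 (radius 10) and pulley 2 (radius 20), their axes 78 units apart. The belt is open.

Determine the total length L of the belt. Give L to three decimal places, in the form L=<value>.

open belt: β = asin((r2−r1)/C) = asin(10/78) = 7.3659°
wrap1 = π − 2β = 165.2682°
wrap2 = π + 2β = 194.7318°
tangent length = C·cosβ = 77.3563
L = r1·wrap1 + r2·wrap2 + 2·C·cosβ = 10·2.8845 + 20·3.3987 + 2·77.3563 = 251.5316

L=251.532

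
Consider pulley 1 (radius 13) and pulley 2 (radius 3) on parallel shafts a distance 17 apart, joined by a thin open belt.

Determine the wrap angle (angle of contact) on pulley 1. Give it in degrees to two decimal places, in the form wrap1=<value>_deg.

wrap1=252.06_deg

open belt: β = asin((r2−r1)/C) = asin(-10/17) = -36.0319°
wrap1 = π − 2β = 252.0638°
wrap2 = π + 2β = 107.9362°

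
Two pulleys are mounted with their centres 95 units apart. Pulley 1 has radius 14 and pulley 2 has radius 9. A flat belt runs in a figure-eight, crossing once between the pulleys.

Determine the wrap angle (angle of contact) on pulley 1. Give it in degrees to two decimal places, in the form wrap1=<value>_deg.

wrap1=208.02_deg

crossed belt: β = asin((r1+r2)/C) = asin(23/95) = 14.0108°
wrap1 = wrap2 = π + 2β = 208.0217°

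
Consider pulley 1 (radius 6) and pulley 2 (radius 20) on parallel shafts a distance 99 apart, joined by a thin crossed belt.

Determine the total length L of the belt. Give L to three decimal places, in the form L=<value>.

crossed belt: β = asin((r1+r2)/C) = asin(26/99) = 15.2260°
wrap1 = wrap2 = π + 2β = 210.4519°
tangent length = C·cosβ = 95.5249
L = (r1+r2)·wrap + 2·C·cosβ = 26·3.6731 + 2·95.5249 = 286.5498

L=286.550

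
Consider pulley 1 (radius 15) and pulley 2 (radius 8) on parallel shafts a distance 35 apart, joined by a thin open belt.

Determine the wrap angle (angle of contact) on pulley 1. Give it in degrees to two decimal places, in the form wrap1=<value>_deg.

wrap1=203.07_deg

open belt: β = asin((r2−r1)/C) = asin(-7/35) = -11.5370°
wrap1 = π − 2β = 203.0739°
wrap2 = π + 2β = 156.9261°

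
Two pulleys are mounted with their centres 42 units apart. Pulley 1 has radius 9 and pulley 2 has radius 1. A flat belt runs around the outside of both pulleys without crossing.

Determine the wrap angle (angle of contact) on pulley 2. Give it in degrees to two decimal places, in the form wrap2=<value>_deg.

open belt: β = asin((r2−r1)/C) = asin(-8/42) = -10.9806°
wrap1 = π − 2β = 201.9612°
wrap2 = π + 2β = 158.0388°

wrap2=158.04_deg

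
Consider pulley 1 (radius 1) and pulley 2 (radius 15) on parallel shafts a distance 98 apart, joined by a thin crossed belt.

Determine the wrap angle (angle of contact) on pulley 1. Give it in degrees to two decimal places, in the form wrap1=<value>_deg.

crossed belt: β = asin((r1+r2)/C) = asin(16/98) = 9.3965°
wrap1 = wrap2 = π + 2β = 198.7930°

wrap1=198.79_deg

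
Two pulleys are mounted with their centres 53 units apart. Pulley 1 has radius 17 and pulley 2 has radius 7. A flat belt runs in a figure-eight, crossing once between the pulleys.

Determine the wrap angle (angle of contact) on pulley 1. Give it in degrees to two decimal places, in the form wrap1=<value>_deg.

crossed belt: β = asin((r1+r2)/C) = asin(24/53) = 26.9254°
wrap1 = wrap2 = π + 2β = 233.8508°

wrap1=233.85_deg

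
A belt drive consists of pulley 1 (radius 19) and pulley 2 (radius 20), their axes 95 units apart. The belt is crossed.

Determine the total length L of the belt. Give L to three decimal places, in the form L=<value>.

crossed belt: β = asin((r1+r2)/C) = asin(39/95) = 24.2379°
wrap1 = wrap2 = π + 2β = 228.4758°
tangent length = C·cosβ = 86.6256
L = (r1+r2)·wrap + 2·C·cosβ = 39·3.9877 + 2·86.6256 = 328.7698

L=328.770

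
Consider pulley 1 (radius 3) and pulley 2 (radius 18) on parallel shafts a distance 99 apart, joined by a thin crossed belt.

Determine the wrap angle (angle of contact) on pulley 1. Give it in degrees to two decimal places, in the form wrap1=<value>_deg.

wrap1=204.49_deg

crossed belt: β = asin((r1+r2)/C) = asin(21/99) = 12.2467°
wrap1 = wrap2 = π + 2β = 204.4934°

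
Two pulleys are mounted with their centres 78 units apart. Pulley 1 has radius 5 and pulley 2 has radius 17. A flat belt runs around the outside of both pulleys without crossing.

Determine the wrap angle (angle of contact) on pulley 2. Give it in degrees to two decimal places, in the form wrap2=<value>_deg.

wrap2=197.70_deg

open belt: β = asin((r2−r1)/C) = asin(12/78) = 8.8499°
wrap1 = π − 2β = 162.3002°
wrap2 = π + 2β = 197.6998°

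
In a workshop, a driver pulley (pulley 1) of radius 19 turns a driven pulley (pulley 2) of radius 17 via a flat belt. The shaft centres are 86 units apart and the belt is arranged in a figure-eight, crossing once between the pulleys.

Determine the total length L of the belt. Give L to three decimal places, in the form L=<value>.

L=300.400

crossed belt: β = asin((r1+r2)/C) = asin(36/86) = 24.7465°
wrap1 = wrap2 = π + 2β = 229.4930°
tangent length = C·cosβ = 78.1025
L = (r1+r2)·wrap + 2·C·cosβ = 36·4.0054 + 2·78.1025 = 300.3997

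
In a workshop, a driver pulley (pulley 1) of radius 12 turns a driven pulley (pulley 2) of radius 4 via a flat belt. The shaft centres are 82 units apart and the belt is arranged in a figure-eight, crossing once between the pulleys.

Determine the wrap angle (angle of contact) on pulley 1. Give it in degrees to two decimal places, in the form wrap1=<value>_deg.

crossed belt: β = asin((r1+r2)/C) = asin(16/82) = 11.2518°
wrap1 = wrap2 = π + 2β = 202.5037°

wrap1=202.50_deg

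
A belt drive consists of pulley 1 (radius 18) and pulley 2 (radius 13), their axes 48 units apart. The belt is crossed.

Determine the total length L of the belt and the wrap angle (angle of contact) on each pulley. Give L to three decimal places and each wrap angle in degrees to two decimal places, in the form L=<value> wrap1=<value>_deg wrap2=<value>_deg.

crossed belt: β = asin((r1+r2)/C) = asin(31/48) = 40.2282°
wrap1 = wrap2 = π + 2β = 260.4564°
tangent length = C·cosβ = 36.6470
L = (r1+r2)·wrap + 2·C·cosβ = 31·4.5458 + 2·36.6470 = 214.2144

L=214.214 wrap1=260.46_deg wrap2=260.46_deg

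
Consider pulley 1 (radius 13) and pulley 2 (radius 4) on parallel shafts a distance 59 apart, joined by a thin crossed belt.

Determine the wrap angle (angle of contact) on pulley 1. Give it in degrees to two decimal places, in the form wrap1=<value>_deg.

wrap1=213.49_deg

crossed belt: β = asin((r1+r2)/C) = asin(17/59) = 16.7464°
wrap1 = wrap2 = π + 2β = 213.4927°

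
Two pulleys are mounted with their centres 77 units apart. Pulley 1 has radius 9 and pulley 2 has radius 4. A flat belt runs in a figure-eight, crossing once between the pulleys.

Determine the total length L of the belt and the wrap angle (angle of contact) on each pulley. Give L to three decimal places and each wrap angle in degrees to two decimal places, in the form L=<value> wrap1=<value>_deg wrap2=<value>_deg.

crossed belt: β = asin((r1+r2)/C) = asin(13/77) = 9.7199°
wrap1 = wrap2 = π + 2β = 199.4397°
tangent length = C·cosβ = 75.8947
L = (r1+r2)·wrap + 2·C·cosβ = 13·3.4809 + 2·75.8947 = 197.0408

L=197.041 wrap1=199.44_deg wrap2=199.44_deg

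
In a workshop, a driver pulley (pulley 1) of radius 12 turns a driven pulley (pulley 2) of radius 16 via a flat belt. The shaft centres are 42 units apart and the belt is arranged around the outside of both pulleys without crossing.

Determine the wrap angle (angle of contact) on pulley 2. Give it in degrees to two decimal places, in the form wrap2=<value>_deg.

open belt: β = asin((r2−r1)/C) = asin(4/42) = 5.4650°
wrap1 = π − 2β = 169.0700°
wrap2 = π + 2β = 190.9300°

wrap2=190.93_deg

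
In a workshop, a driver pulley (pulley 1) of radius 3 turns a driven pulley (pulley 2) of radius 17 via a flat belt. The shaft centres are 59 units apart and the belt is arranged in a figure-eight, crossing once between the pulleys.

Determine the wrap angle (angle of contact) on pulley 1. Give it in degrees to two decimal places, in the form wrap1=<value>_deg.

wrap1=219.63_deg

crossed belt: β = asin((r1+r2)/C) = asin(20/59) = 19.8149°
wrap1 = wrap2 = π + 2β = 219.6299°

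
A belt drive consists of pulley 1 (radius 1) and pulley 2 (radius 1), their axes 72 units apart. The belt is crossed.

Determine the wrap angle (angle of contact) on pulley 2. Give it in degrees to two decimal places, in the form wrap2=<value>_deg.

crossed belt: β = asin((r1+r2)/C) = asin(2/72) = 1.5918°
wrap1 = wrap2 = π + 2β = 183.1835°

wrap2=183.18_deg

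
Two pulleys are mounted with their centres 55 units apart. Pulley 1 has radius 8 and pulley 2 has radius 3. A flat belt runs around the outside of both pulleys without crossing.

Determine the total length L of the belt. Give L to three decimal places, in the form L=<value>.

L=145.012

open belt: β = asin((r2−r1)/C) = asin(-5/55) = -5.2159°
wrap1 = π − 2β = 190.4318°
wrap2 = π + 2β = 169.5682°
tangent length = C·cosβ = 54.7723
L = r1·wrap1 + r2·wrap2 + 2·C·cosβ = 8·3.3237 + 3·2.9595 + 2·54.7723 = 145.0124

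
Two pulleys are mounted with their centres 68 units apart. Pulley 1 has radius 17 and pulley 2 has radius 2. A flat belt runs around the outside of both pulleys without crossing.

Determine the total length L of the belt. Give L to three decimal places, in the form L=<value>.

open belt: β = asin((r2−r1)/C) = asin(-15/68) = -12.7436°
wrap1 = π − 2β = 205.4872°
wrap2 = π + 2β = 154.5128°
tangent length = C·cosβ = 66.3250
L = r1·wrap1 + r2·wrap2 + 2·C·cosβ = 17·3.5864 + 2·2.6968 + 2·66.3250 = 199.0127

L=199.013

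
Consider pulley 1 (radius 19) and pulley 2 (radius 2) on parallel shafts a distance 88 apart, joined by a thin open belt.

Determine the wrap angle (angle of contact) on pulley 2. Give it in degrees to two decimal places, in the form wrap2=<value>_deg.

open belt: β = asin((r2−r1)/C) = asin(-17/88) = -11.1385°
wrap1 = π − 2β = 202.2771°
wrap2 = π + 2β = 157.7229°

wrap2=157.72_deg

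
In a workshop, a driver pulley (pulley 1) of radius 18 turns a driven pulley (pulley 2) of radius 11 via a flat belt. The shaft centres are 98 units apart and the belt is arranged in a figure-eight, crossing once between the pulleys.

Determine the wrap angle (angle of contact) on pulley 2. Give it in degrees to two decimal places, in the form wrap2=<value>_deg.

crossed belt: β = asin((r1+r2)/C) = asin(29/98) = 17.2126°
wrap1 = wrap2 = π + 2β = 214.4252°

wrap2=214.43_deg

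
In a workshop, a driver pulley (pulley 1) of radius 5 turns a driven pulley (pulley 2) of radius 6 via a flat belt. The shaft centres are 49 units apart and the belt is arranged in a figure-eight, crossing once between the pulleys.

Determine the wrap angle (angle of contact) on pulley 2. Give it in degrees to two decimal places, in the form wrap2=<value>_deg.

crossed belt: β = asin((r1+r2)/C) = asin(11/49) = 12.9729°
wrap1 = wrap2 = π + 2β = 205.9458°

wrap2=205.95_deg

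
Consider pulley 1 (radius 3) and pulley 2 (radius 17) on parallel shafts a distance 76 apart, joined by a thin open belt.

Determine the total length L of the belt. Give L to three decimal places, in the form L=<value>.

open belt: β = asin((r2−r1)/C) = asin(14/76) = 10.6151°
wrap1 = π − 2β = 158.7698°
wrap2 = π + 2β = 201.2302°
tangent length = C·cosβ = 74.6994
L = r1·wrap1 + r2·wrap2 + 2·C·cosβ = 3·2.7711 + 17·3.5121 + 2·74.6994 = 217.4182

L=217.418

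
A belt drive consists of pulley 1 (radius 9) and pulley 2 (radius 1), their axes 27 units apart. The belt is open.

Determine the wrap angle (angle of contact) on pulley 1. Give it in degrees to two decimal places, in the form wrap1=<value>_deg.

open belt: β = asin((r2−r1)/C) = asin(-8/27) = -17.2353°
wrap1 = π − 2β = 214.4706°
wrap2 = π + 2β = 145.5294°

wrap1=214.47_deg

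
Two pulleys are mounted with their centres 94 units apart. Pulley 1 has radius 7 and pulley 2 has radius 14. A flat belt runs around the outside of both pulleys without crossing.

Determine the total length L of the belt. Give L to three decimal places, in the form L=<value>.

open belt: β = asin((r2−r1)/C) = asin(7/94) = 4.2707°
wrap1 = π − 2β = 171.4587°
wrap2 = π + 2β = 188.5413°
tangent length = C·cosβ = 93.7390
L = r1·wrap1 + r2·wrap2 + 2·C·cosβ = 7·2.9925 + 14·3.2907 + 2·93.7390 = 254.4950

L=254.495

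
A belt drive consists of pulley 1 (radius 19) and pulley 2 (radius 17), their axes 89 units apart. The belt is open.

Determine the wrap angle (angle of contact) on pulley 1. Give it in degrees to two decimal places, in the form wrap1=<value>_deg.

open belt: β = asin((r2−r1)/C) = asin(-2/89) = -1.2877°
wrap1 = π − 2β = 182.5753°
wrap2 = π + 2β = 177.4247°

wrap1=182.58_deg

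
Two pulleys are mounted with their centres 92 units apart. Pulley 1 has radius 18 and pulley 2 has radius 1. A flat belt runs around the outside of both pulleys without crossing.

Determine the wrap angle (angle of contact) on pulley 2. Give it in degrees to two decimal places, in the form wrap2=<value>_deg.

open belt: β = asin((r2−r1)/C) = asin(-17/92) = -10.6485°
wrap1 = π − 2β = 201.2969°
wrap2 = π + 2β = 158.7031°

wrap2=158.70_deg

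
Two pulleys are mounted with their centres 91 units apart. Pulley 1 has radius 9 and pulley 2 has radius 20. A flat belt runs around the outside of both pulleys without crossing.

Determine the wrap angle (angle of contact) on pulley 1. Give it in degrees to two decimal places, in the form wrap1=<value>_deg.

wrap1=166.11_deg

open belt: β = asin((r2−r1)/C) = asin(11/91) = 6.9428°
wrap1 = π − 2β = 166.1143°
wrap2 = π + 2β = 193.8857°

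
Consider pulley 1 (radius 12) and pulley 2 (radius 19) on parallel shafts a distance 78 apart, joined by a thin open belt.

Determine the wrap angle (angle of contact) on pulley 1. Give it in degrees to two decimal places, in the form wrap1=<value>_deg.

open belt: β = asin((r2−r1)/C) = asin(7/78) = 5.1489°
wrap1 = π − 2β = 169.7023°
wrap2 = π + 2β = 190.2977°

wrap1=169.70_deg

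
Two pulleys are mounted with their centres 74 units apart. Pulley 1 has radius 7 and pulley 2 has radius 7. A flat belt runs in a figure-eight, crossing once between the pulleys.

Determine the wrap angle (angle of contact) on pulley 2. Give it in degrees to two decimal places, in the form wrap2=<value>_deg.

crossed belt: β = asin((r1+r2)/C) = asin(14/74) = 10.9055°
wrap1 = wrap2 = π + 2β = 201.8109°

wrap2=201.81_deg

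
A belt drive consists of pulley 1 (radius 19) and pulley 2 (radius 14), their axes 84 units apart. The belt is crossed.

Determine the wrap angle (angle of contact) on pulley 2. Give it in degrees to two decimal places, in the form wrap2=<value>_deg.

wrap2=226.26_deg

crossed belt: β = asin((r1+r2)/C) = asin(33/84) = 23.1324°
wrap1 = wrap2 = π + 2β = 226.2648°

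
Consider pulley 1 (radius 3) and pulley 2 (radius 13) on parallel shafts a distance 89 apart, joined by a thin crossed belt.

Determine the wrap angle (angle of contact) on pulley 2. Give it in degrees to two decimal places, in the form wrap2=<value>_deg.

wrap2=200.71_deg

crossed belt: β = asin((r1+r2)/C) = asin(16/89) = 10.3567°
wrap1 = wrap2 = π + 2β = 200.7133°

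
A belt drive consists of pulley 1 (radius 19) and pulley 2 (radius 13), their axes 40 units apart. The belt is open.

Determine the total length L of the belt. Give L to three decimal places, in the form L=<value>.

L=181.433

open belt: β = asin((r2−r1)/C) = asin(-6/40) = -8.6269°
wrap1 = π − 2β = 197.2539°
wrap2 = π + 2β = 162.7461°
tangent length = C·cosβ = 39.5474
L = r1·wrap1 + r2·wrap2 + 2·C·cosβ = 19·3.4427 + 13·2.8405 + 2·39.5474 = 181.4327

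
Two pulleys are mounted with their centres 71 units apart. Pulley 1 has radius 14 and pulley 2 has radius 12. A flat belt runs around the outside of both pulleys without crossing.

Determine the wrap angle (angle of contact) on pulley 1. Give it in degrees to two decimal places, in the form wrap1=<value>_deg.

open belt: β = asin((r2−r1)/C) = asin(-2/71) = -1.6142°
wrap1 = π − 2β = 183.2284°
wrap2 = π + 2β = 176.7716°

wrap1=183.23_deg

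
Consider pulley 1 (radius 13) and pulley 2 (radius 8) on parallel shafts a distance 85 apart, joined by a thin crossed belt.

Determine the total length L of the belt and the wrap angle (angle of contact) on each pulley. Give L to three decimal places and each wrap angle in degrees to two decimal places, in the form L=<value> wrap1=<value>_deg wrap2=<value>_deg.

crossed belt: β = asin((r1+r2)/C) = asin(21/85) = 14.3035°
wrap1 = wrap2 = π + 2β = 208.6071°
tangent length = C·cosβ = 82.3650
L = (r1+r2)·wrap + 2·C·cosβ = 21·3.6409 + 2·82.3650 = 241.1886

L=241.189 wrap1=208.61_deg wrap2=208.61_deg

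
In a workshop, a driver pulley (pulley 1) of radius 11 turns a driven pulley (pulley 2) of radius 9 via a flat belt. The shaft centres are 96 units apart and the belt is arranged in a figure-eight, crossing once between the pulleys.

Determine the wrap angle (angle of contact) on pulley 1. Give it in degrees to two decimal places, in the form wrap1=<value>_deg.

wrap1=204.05_deg

crossed belt: β = asin((r1+r2)/C) = asin(20/96) = 12.0247°
wrap1 = wrap2 = π + 2β = 204.0494°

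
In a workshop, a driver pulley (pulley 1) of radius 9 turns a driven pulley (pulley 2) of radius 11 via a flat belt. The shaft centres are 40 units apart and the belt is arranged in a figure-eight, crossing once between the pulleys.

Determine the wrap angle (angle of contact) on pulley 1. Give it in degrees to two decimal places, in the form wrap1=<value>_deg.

crossed belt: β = asin((r1+r2)/C) = asin(20/40) = 30.0000°
wrap1 = wrap2 = π + 2β = 240.0000°

wrap1=240.00_deg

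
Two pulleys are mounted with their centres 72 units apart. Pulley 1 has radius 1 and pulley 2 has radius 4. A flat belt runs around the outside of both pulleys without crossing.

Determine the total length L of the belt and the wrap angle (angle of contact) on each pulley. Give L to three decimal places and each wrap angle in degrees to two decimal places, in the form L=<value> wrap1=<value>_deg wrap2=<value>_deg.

open belt: β = asin((r2−r1)/C) = asin(3/72) = 2.3880°
wrap1 = π − 2β = 175.2240°
wrap2 = π + 2β = 184.7760°
tangent length = C·cosβ = 71.9375
L = r1·wrap1 + r2·wrap2 + 2·C·cosβ = 1·3.0582 + 4·3.2250 + 2·71.9375 = 159.8330

L=159.833 wrap1=175.22_deg wrap2=184.78_deg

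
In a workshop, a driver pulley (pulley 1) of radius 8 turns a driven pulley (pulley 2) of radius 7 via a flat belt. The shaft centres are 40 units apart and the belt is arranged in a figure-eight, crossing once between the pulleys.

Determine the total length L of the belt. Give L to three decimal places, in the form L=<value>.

L=132.818

crossed belt: β = asin((r1+r2)/C) = asin(15/40) = 22.0243°
wrap1 = wrap2 = π + 2β = 224.0486°
tangent length = C·cosβ = 37.0810
L = (r1+r2)·wrap + 2·C·cosβ = 15·3.9104 + 2·37.0810 = 132.8178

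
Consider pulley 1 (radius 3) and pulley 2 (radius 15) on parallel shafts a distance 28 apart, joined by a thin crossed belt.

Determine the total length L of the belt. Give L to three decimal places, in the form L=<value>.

L=124.580

crossed belt: β = asin((r1+r2)/C) = asin(18/28) = 40.0052°
wrap1 = wrap2 = π + 2β = 260.0104°
tangent length = C·cosβ = 21.4476
L = (r1+r2)·wrap + 2·C·cosβ = 18·4.5380 + 2·21.4476 = 124.5799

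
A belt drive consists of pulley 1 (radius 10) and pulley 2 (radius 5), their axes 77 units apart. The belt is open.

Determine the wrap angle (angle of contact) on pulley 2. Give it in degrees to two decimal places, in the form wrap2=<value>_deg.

open belt: β = asin((r2−r1)/C) = asin(-5/77) = -3.7231°
wrap1 = π − 2β = 187.4462°
wrap2 = π + 2β = 172.5538°

wrap2=172.55_deg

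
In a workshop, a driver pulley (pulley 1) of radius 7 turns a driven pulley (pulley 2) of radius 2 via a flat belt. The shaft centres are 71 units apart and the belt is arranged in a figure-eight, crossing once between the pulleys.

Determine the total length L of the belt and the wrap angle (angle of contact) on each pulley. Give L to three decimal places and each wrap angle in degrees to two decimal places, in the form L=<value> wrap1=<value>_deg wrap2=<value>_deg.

L=171.417 wrap1=194.56_deg wrap2=194.56_deg

crossed belt: β = asin((r1+r2)/C) = asin(9/71) = 7.2824°
wrap1 = wrap2 = π + 2β = 194.5649°
tangent length = C·cosβ = 70.4273
L = (r1+r2)·wrap + 2·C·cosβ = 9·3.3958 + 2·70.4273 = 171.4167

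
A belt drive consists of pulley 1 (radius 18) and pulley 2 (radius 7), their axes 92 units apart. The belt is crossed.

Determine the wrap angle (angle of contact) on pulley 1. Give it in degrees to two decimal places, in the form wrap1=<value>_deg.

crossed belt: β = asin((r1+r2)/C) = asin(25/92) = 15.7678°
wrap1 = wrap2 = π + 2β = 211.5356°

wrap1=211.54_deg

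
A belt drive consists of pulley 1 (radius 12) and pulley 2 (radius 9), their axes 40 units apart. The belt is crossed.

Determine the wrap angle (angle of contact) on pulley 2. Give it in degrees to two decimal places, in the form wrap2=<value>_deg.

wrap2=243.34_deg

crossed belt: β = asin((r1+r2)/C) = asin(21/40) = 31.6682°
wrap1 = wrap2 = π + 2β = 243.3365°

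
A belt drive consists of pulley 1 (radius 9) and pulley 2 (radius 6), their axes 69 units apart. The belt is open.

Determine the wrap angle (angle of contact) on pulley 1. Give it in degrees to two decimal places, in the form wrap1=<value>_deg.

open belt: β = asin((r2−r1)/C) = asin(-3/69) = -2.4919°
wrap1 = π − 2β = 184.9838°
wrap2 = π + 2β = 175.0162°

wrap1=184.98_deg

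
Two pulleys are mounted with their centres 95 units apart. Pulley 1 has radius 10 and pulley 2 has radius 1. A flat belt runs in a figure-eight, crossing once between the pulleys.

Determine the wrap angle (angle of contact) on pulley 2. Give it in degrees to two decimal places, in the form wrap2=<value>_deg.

wrap2=193.30_deg

crossed belt: β = asin((r1+r2)/C) = asin(11/95) = 6.6492°
wrap1 = wrap2 = π + 2β = 193.2983°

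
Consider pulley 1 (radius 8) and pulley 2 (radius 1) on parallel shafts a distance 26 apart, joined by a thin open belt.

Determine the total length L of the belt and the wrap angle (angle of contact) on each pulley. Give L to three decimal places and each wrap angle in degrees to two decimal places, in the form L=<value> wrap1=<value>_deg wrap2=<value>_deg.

L=82.171 wrap1=211.24_deg wrap2=148.76_deg

open belt: β = asin((r2−r1)/C) = asin(-7/26) = -15.6185°
wrap1 = π − 2β = 211.2370°
wrap2 = π + 2β = 148.7630°
tangent length = C·cosβ = 25.0400
L = r1·wrap1 + r2·wrap2 + 2·C·cosβ = 8·3.6868 + 1·2.5964 + 2·25.0400 = 82.1706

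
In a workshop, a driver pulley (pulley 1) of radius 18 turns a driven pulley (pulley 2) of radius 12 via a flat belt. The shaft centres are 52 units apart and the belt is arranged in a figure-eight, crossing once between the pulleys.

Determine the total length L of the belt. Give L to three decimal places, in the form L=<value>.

L=216.092

crossed belt: β = asin((r1+r2)/C) = asin(30/52) = 35.2344°
wrap1 = wrap2 = π + 2β = 250.4688°
tangent length = C·cosβ = 42.4735
L = (r1+r2)·wrap + 2·C·cosβ = 30·4.3715 + 2·42.4735 = 216.0922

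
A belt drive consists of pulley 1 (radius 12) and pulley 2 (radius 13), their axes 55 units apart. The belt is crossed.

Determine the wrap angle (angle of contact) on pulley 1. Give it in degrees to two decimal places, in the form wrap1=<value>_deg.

crossed belt: β = asin((r1+r2)/C) = asin(25/55) = 27.0357°
wrap1 = wrap2 = π + 2β = 234.0714°

wrap1=234.07_deg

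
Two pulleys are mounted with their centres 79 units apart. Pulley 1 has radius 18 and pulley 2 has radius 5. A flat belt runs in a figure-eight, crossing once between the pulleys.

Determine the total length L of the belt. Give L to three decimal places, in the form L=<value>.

crossed belt: β = asin((r1+r2)/C) = asin(23/79) = 16.9262°
wrap1 = wrap2 = π + 2β = 213.8523°
tangent length = C·cosβ = 75.5778
L = (r1+r2)·wrap + 2·C·cosβ = 23·3.7324 + 2·75.5778 = 237.0014

L=237.001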